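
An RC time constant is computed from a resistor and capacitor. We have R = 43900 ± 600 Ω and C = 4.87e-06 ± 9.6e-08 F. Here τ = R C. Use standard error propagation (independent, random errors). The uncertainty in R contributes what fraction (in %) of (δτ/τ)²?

32.5%

(δτ/τ)² = (1·δR/R)² + (1·δC/C)²
  R term: (1×0.0137)² = 0.000187
  C term: (1×0.0197)² = 0.000389
Total = 0.000575. Share from R = 0.000187/0.000575 = 0.325.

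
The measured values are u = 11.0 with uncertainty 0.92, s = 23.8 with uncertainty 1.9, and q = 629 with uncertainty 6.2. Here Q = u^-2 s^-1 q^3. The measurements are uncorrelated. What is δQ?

16200

Each factor contributes (exponent × relative error)² to (δQ/Q)²:
  (-2·δu/u)² = (-2×0.0836)² = 0.0280;  (-1·δs/s)² = (-1×0.0798)² = 0.00637;  (3·δq/q)² = (3×0.00986)² = 0.000874
δQ/Q = √(0.0352) = 0.188
Q = 86400, so δQ = 0.188 × 86400 = 16200.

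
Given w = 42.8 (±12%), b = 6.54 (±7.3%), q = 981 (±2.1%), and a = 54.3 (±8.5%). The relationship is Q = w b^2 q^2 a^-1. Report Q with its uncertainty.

Each factor contributes (exponent × relative error)² to (δQ/Q)²:
  (1·δw/w)² = (1×0.120)² = 0.0144;  (2·δb/b)² = (2×0.0730)² = 0.0213;  (2·δq/q)² = (2×0.0210)² = 0.00176;  (-1·δa/a)² = (-1×0.0850)² = 0.00723
δQ/Q = √(0.0447) = 0.211
Q = 3.24e+07, so δQ = 0.211 × 3.24e+07 = 6.86e+06.

(3.24 ± 0.686) × 10^7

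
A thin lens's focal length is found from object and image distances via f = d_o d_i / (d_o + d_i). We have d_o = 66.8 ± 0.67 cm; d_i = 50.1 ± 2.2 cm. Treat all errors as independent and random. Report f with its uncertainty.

28.6 ± 0.729 cm

∂f/∂d_o = (d_i/(d_o+d_i))² = 0.184;  ∂f/∂d_i = (d_o/(d_o+d_i))² = 0.327
δf = √((∂f/∂d_o · δd_o)² + (∂f/∂d_i · δd_i)²) = √(0.0151 + 0.516) = 0.729 cm
f = 28.6 cm.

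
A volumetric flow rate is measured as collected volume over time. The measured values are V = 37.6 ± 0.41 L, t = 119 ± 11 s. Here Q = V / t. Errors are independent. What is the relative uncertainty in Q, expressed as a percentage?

9.31%

Since Q is a product/quotient, work with relative uncertainties:
  (1·δV/V)² = (1×0.0109)² = 0.000119;  (-1·δt/t)² = (-1×0.0924)² = 0.00854
δQ/Q = √(0.00866) = 0.0931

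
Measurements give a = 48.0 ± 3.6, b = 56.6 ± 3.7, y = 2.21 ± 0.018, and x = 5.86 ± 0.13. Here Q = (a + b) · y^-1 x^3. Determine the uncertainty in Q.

793

Let u = a + b = 105. δu = √(δa² + δb²) = √(13.0 + 13.7) = 5.16, so δu/u = 0.0494.
Q is then a monomial in u, y, x:
δQ/Q = √((δu/u)² + (-1·δy/y)² + (3·δx/x)²) = √(0.00244 + 6.63e-05 + 0.00443) = 0.0833
Q = 9520, so δQ = 0.0833 × 9520 = 793.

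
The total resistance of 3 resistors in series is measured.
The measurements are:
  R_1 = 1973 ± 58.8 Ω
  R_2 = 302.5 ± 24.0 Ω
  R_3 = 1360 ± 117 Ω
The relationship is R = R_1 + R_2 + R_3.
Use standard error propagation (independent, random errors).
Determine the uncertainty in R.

Each term contributes (cᵢ δxᵢ)² to (δR)²:
  (δR_1)² = 3460;  (δR_2)² = 576;  (δR_3)² = 13700
δR = √(17700) = 133 Ω

133 Ω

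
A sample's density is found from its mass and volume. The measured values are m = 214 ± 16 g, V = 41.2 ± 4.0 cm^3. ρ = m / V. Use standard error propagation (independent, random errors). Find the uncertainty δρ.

0.636 g/cm^3

ρ is a product of powers, so relative uncertainties combine in quadrature:
  (1·δm/m)² = (1×0.0748)² = 0.00559;  (-1·δV/V)² = (-1×0.0971)² = 0.00943
δρ/ρ = √(0.0150) = 0.123
ρ = 5.19 g/cm^3, so δρ = 0.123 × 5.19 = 0.636 g/cm^3.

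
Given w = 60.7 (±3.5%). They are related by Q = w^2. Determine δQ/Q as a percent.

7.00%

Q ∝ w^2, so δQ/Q = |2| · δw/w = 2 × 0.0350 = 0.0700.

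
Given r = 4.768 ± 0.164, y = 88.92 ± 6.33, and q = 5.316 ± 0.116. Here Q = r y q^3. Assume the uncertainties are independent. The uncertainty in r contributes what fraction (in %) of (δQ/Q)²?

11.2%

(δQ/Q)² = (1·δr/r)² + (1·δy/y)² + (3·δq/q)²
  r term: (1×0.0344)² = 0.00118
  y term: (1×0.0712)² = 0.00507
  q term: (3×0.0218)² = 0.00429
Total = 0.0105. Share from r = 0.00118/0.0105 = 0.112.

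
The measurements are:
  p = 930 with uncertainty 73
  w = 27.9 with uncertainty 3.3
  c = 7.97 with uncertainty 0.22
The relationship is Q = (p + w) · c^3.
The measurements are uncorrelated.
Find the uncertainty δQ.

54600

Let u = p + w = 958. δu = √(δp² + δw²) = √(5330 + 10.9) = 73.1, so δu/u = 0.0763.
Q is then a monomial in u, c:
δQ/Q = √((δu/u)² + (3·δc/c)²) = √(0.00582 + 0.00686) = 0.113
Q = 4.85e+05, so δQ = 0.113 × 4.85e+05 = 54600.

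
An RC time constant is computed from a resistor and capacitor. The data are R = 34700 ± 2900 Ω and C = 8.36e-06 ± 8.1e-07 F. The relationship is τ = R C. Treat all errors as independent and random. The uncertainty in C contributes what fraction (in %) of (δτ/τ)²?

57.3%

(δτ/τ)² = (1·δR/R)² + (1·δC/C)²
  R term: (1×0.0836)² = 0.00698
  C term: (1×0.0969)² = 0.00939
Total = 0.0164. Share from C = 0.00939/0.0164 = 0.573.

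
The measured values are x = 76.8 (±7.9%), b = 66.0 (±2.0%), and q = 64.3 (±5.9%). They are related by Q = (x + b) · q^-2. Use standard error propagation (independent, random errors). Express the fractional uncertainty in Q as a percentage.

Let u = x + b = 143. δu = √(δx² + δb²) = √(36.8 + 1.74) = 6.21, so δu/u = 0.0435.
Q is then a monomial in u, q:
δQ/Q = √((δu/u)² + (-2·δq/q)²) = √(0.00189 + 0.0139) = 0.126

12.6%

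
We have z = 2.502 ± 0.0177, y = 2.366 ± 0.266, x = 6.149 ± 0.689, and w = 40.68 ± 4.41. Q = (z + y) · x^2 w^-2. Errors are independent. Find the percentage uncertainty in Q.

31.7%

Let u = z + y = 4.868. δu = √(δz² + δy²) = √(0.000313 + 0.0708) = 0.267, so δu/u = 0.0548.
Q is then a monomial in u, x, w:
δQ/Q = √((δu/u)² + (2·δx/x)² + (-2·δw/w)²) = √(0.00300 + 0.0502 + 0.0470) = 0.317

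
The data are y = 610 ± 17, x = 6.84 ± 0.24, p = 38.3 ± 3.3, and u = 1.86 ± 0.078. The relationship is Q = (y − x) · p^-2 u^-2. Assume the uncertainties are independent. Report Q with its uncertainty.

Let w = y − x = 603. δw = √(δy² + δx²) = √(289 + 0.0576) = 17.0, so δw/w = 0.0282.
Q is then a monomial in w, p, u:
δQ/Q = √((δw/w)² + (-2·δp/p)² + (-2·δu/u)²) = √(0.000795 + 0.0297 + 0.00703) = 0.194
Q = 0.119, so δQ = 0.194 × 0.119 = 0.0230.

0.119 ± 0.0230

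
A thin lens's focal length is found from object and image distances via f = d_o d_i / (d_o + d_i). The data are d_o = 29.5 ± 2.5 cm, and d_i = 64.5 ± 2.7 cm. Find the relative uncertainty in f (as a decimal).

0.0596

∂f/∂d_o = (d_i/(d_o+d_i))² = 0.471;  ∂f/∂d_i = (d_o/(d_o+d_i))² = 0.0985
δf = √((∂f/∂d_o · δd_o)² + (∂f/∂d_i · δd_i)²) = √(1.39 + 0.0707) = 1.21 cm
f = 20.2 cm, so δf/f = 1.21/20.2 = 0.0596.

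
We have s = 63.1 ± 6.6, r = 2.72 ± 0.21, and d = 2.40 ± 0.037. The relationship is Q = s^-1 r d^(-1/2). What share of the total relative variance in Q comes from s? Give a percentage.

64.5%

(δQ/Q)² = (-1·δs/s)² + (1·δr/r)² + (−½·δd/d)²
  s term: (-1×0.105)² = 0.0109
  r term: (1×0.0772)² = 0.00596
  d term: (-0.5×0.0154)² = 5.94e-05
Total = 0.0170. Share from s = 0.0109/0.0170 = 0.645.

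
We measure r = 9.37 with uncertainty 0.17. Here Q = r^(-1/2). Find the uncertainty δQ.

0.00296

For a monomial Q ∝ r^(-1/2), fractional errors add in quadrature:
  (−½·δr/r)² = (-0.5×0.0181)² = 8.23e-05
δQ/Q = √(8.23e-05) = 0.00907
Q = 0.327, so δQ = 0.00907 × 0.327 = 0.00296.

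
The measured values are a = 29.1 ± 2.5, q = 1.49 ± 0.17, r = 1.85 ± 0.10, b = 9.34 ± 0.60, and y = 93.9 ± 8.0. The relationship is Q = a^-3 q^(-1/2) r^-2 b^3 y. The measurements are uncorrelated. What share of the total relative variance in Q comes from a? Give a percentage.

(δQ/Q)² = (-3·δa/a)² + (−½·δq/q)² + (-2·δr/r)² + (3·δb/b)² + (1·δy/y)²
  a term: (-3×0.0859)² = 0.0664
  q term: (-0.5×0.114)² = 0.00325
  r term: (-2×0.0541)² = 0.0117
  b term: (3×0.0642)² = 0.0371
  y term: (1×0.0852)² = 0.00726
Total = 0.126. Share from a = 0.0664/0.126 = 0.528.

52.8%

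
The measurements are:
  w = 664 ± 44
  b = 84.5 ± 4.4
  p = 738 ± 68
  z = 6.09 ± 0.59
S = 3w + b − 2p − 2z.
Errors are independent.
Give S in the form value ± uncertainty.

588 ± 190

Each term contributes (cᵢ δxᵢ)² to (δS)²:
  (3·δw)² = 17400;  (δb)² = 19.4;  (2·δp)² = 18500;  (2·δz)² = 1.39
δS = √(35900) = 190
S = 588.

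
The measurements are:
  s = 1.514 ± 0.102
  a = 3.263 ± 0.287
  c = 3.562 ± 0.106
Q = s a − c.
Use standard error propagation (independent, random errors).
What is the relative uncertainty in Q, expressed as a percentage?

40.5%

Let p = s·a = 4.940. δp/p = √((1·δs/s)² + (1·δa/a)²) = √(0.00454 + 0.00774) = 0.111, so δp = 0.547.
Q = p − c: δQ = √(δp² + δc²) = √(0.300 + 0.0112) = 0.558
Q = 1.378, so δQ/Q = 0.558/1.378 = 0.405.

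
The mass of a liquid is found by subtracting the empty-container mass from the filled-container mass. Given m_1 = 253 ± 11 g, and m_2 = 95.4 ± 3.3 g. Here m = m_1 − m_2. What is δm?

Absolute uncertainties add in quadrature for a linear combination:
  (δm_1)² = 121;  (δm_2)² = 10.9
δm = √(132) = 11.5 g

11.5 g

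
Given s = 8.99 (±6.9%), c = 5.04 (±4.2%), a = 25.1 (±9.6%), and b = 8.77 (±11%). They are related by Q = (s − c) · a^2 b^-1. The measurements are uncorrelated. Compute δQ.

Let u = s − c = 3.95. δu = √(δs² + δc²) = √(0.385 + 0.0448) = 0.655, so δu/u = 0.166.
Q is then a monomial in u, a, b:
δQ/Q = √((δu/u)² + (2·δa/a)² + (-1·δb/b)²) = √(0.0275 + 0.0369 + 0.0121) = 0.277
Q = 284, so δQ = 0.277 × 284 = 78.5.

78.5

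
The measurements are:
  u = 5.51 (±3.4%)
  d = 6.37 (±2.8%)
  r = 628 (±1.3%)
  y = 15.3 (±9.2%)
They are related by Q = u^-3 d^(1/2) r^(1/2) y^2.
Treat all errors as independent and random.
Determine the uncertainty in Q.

For a monomial Q ∝ u^-3, d^(1/2), r^(1/2), y^2, fractional errors add in quadrature:
  (-3·δu/u)² = (-3×0.0340)² = 0.0104;  (½·δd/d)² = (0.5×0.0280)² = 0.000196;  (½·δr/r)² = (0.5×0.0130)² = 4.23e-05;  (2·δy/y)² = (2×0.0920)² = 0.0339
δQ/Q = √(0.0445) = 0.211
Q = 88.5, so δQ = 0.211 × 88.5 = 18.7.

18.7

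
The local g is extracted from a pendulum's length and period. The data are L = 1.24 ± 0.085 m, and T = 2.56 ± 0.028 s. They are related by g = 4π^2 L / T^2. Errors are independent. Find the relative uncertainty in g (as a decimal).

Products/powers → add relative errors in quadrature, weighted by exponent:
  (1·δL/L)² = (1×0.0685)² = 0.00470;  (-2·δT/T)² = (-2×0.0109)² = 0.000479
δg/g = √(0.00518) = 0.0720

0.0720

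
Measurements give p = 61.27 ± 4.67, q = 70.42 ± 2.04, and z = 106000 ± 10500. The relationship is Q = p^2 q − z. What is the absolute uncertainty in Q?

42300

Let w = p^2·q = 264400. δw/w = √((2·δp/p)² + (1·δq/q)²) = √(0.0232 + 0.000839) = 0.155, so δw = 41000.
Q = w − z: δQ = √(δw² + δz²) = √(1.68e+09 + 1.1e+08) = 42300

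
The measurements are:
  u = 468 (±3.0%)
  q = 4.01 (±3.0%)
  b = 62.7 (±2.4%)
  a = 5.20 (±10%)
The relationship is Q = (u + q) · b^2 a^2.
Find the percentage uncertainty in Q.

20.8%

Let w = u + q = 472. δw = √(δu² + δq²) = √(197 + 0.0145) = 14.0, so δw/w = 0.0297.
Q is then a monomial in w, b, a:
δQ/Q = √((δw/w)² + (2·δb/b)² + (2·δa/a)²) = √(0.000885 + 0.00230 + 0.0400) = 0.208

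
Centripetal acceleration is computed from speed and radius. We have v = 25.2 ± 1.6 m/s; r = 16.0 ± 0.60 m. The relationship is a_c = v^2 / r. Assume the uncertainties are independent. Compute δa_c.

Products/powers → add relative errors in quadrature, weighted by exponent:
  (2·δv/v)² = (2×0.0635)² = 0.0161;  (-1·δr/r)² = (-1×0.0375)² = 0.00141
δa_c/a_c = √(0.0175) = 0.132
a_c = 39.7 m/s^2, so δa_c = 0.132 × 39.7 = 5.26 m/s^2.

5.26 m/s^2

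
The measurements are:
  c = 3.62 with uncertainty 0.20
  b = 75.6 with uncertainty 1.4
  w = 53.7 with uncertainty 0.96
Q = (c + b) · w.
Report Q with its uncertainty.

4250 ± 107

Let u = c + b = 79.2. δu = √(δc² + δb²) = √(0.0400 + 1.96) = 1.41, so δu/u = 0.0179.
Q is then a monomial in u, w:
δQ/Q = √((δu/u)² + (1·δw/w)²) = √(0.000319 + 0.000320) = 0.0253
Q = 4250, so δQ = 0.0253 × 4250 = 107.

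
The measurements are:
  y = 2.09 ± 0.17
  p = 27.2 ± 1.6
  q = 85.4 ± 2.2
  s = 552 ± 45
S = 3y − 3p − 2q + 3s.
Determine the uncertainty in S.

135

For a sum/difference, combine absolute errors in quadrature:
  (3·δy)² = 0.260;  (3·δp)² = 23.0;  (2·δq)² = 19.4;  (3·δs)² = 18200
δS = √(18300) = 135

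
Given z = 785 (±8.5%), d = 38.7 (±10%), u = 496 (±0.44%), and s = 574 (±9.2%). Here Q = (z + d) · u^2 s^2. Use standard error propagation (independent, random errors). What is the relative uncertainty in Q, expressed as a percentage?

Let w = z + d = 824. δw = √(δz² + δd²) = √(4450 + 15.0) = 66.8, so δw/w = 0.0811.
Q is then a monomial in w, u, s:
δQ/Q = √((δw/w)² + (2·δu/u)² + (2·δs/s)²) = √(0.00658 + 7.74e-05 + 0.0339) = 0.201

20.1%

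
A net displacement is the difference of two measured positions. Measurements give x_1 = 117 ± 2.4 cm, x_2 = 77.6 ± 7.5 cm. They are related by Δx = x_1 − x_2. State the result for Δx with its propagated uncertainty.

39.4 ± 7.87 cm

For a sum/difference, combine absolute errors in quadrature:
  (δx_1)² = 5.76;  (δx_2)² = 56.2
δΔx = √(62.0) = 7.87 cm
Δx = 39.4 cm.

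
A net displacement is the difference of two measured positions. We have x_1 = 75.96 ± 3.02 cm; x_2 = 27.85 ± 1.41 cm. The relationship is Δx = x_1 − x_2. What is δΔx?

Δx is a linear combination, so absolute uncertainties add in quadrature:
  (δx_1)² = 9.12;  (δx_2)² = 1.99
δΔx = √(11.1) = 3.33 cm

3.33 cm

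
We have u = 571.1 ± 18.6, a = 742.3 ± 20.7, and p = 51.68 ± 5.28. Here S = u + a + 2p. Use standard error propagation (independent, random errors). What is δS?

29.8

Sums and differences: (δS)² = Σ (cᵢ δxᵢ)².
  (δu)² = 346;  (δa)² = 428;  (2·δp)² = 112
δS = √(886) = 29.8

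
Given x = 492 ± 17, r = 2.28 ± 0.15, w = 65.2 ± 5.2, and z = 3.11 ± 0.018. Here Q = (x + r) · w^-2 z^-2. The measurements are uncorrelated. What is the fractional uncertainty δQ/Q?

Let u = x + r = 494. δu = √(δx² + δr²) = √(289 + 0.0225) = 17.0, so δu/u = 0.0344.
Q is then a monomial in u, w, z:
δQ/Q = √((δu/u)² + (-2·δw/w)² + (-2·δz/z)²) = √(0.00118 + 0.0254 + 0.000134) = 0.164

0.164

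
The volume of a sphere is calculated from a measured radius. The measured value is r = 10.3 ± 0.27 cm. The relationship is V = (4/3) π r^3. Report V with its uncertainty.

V ∝ r^3, so δV/V = |3| · δr/r = 3 × 0.0262 = 0.0786.
V = 4580 cm^3, so δV = 0.0786 × 4580 = 360 cm^3.

4580 ± 360 cm^3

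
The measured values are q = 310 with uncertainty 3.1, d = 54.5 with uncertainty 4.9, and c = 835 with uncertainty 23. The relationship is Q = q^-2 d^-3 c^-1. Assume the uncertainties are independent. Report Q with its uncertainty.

(7.70 ± 2.09) × 10^-14

Q is a product of powers, so relative uncertainties combine in quadrature:
  (-2·δq/q)² = (-2×0.0100)² = 0.000400;  (-3·δd/d)² = (-3×0.0899)² = 0.0728;  (-1·δc/c)² = (-1×0.0275)² = 0.000759
δQ/Q = √(0.0739) = 0.272
Q = 7.7e-14, so δQ = 0.272 × 7.7e-14 = 2.09e-14.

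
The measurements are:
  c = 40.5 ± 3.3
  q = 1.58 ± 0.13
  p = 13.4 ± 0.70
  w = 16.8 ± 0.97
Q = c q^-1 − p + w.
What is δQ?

3.20

Let h = c·q^-1 = 25.6. δh/h = √((1·δc/c)² + (-1·δq/q)²) = √(0.00664 + 0.00677) = 0.116, so δh = 2.97.
Q = h − p + w: δQ = √(δh² + δp² + δw²) = √(8.81 + 0.490 + 0.941) = 3.20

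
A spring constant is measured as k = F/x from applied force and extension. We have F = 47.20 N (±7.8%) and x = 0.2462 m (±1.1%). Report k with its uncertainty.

Relative error in a monomial: (δk/k)² = Σ (nᵢ · δxᵢ/xᵢ)².
  (1·δF/F)² = (1×0.0780)² = 0.00608;  (-1·δx/x)² = (-1×0.0110)² = 0.000121
δk/k = √(0.00621) = 0.0788
k = 191.7 N/m, so δk = 0.0788 × 191.7 = 15.1 N/m.

191.7 ± 15.1 N/m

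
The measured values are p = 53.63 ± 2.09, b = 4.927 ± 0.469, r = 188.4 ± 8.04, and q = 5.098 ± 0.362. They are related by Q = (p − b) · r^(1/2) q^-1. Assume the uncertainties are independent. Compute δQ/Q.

0.0862

Let u = p − b = 48.70. δu = √(δp² + δb²) = √(4.37 + 0.220) = 2.14, so δu/u = 0.0440.
Q is then a monomial in u, r, q:
δQ/Q = √((δu/u)² + (½·δr/r)² + (-1·δq/q)²) = √(0.00193 + 0.000455 + 0.00504) = 0.0862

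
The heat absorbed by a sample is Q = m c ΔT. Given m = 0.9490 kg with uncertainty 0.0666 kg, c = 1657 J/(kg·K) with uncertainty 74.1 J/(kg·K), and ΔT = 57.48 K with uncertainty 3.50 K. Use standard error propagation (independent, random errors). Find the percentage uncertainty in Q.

10.3%

Q is a product of powers, so relative uncertainties combine in quadrature:
  (1·δm/m)² = (1×0.0702)² = 0.00493;  (1·δc/c)² = (1×0.0447)² = 0.00200;  (1·δΔT/ΔT)² = (1×0.0609)² = 0.00371
δQ/Q = √(0.0106) = 0.103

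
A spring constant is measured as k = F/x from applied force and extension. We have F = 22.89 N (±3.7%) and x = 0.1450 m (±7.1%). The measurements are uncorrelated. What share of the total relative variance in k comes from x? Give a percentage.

(δk/k)² = (1·δF/F)² + (-1·δx/x)²
  F term: (1×0.0370)² = 0.00137
  x term: (-1×0.0710)² = 0.00504
Total = 0.00641. Share from x = 0.00504/0.00641 = 0.786.

78.6%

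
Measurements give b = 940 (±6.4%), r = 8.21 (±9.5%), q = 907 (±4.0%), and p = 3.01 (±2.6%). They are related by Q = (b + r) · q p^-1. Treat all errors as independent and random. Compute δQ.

22700

Let u = b + r = 948. δu = √(δb² + δr²) = √(3620 + 0.608) = 60.2, so δu/u = 0.0635.
Q is then a monomial in u, q, p:
δQ/Q = √((δu/u)² + (1·δq/q)² + (-1·δp/p)²) = √(0.00403 + 0.00160 + 0.000676) = 0.0794
Q = 2.86e+05, so δQ = 0.0794 × 2.86e+05 = 22700.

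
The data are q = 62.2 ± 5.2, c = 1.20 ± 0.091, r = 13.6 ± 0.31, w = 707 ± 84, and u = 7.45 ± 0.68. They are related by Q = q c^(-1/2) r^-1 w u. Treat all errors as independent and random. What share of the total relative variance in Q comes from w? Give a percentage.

45.0%

(δQ/Q)² = (1·δq/q)² + (−½·δc/c)² + (-1·δr/r)² + (1·δw/w)² + (1·δu/u)²
  q term: (1×0.0836)² = 0.00699
  c term: (-0.5×0.0758)² = 0.00144
  r term: (-1×0.0228)² = 0.000520
  w term: (1×0.119)² = 0.0141
  u term: (1×0.0913)² = 0.00833
Total = 0.0314. Share from w = 0.0141/0.0314 = 0.450.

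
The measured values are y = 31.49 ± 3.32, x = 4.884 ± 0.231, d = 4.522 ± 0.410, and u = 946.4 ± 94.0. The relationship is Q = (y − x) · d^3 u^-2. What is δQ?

0.000987

Let w = y − x = 26.61. δw = √(δy² + δx²) = √(11.0 + 0.0534) = 3.33, so δw/w = 0.125.
Q is then a monomial in w, d, u:
δQ/Q = √((δw/w)² + (3·δd/d)² + (-2·δu/u)²) = √(0.0156 + 0.0740 + 0.0395) = 0.359
Q = 0.002747, so δQ = 0.359 × 0.002747 = 0.000987.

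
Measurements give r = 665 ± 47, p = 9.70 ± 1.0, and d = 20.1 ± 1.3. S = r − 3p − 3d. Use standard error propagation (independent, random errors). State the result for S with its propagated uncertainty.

S is a linear combination, so absolute uncertainties add in quadrature:
  (δr)² = 2210;  (3·δp)² = 9.00;  (3·δd)² = 15.2
δS = √(2230) = 47.3
S = 576.

576 ± 47.3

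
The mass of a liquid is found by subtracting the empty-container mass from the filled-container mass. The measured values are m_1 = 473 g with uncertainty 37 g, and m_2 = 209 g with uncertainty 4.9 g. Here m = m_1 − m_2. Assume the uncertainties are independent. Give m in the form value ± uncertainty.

264 ± 37.3 g

m is a linear combination, so absolute uncertainties add in quadrature:
  (δm_1)² = 1370;  (δm_2)² = 24.0
δm = √(1390) = 37.3 g
m = 264 g.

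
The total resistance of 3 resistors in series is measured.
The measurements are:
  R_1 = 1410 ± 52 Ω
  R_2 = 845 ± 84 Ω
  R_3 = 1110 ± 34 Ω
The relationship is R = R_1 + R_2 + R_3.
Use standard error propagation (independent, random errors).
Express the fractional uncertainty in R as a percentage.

3.10%

Sums and differences: (δR)² = Σ (cᵢ δxᵢ)².
  (δR_1)² = 2700;  (δR_2)² = 7060;  (δR_3)² = 1160
δR = √(10900) = 104 Ω
R = 3360 Ω, so δR/R = 104/3360 = 0.0310.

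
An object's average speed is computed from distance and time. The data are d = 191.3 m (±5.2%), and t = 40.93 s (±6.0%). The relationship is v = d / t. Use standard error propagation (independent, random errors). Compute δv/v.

0.0794

Since v is a product/quotient, work with relative uncertainties:
  (1·δd/d)² = (1×0.0520)² = 0.00270;  (-1·δt/t)² = (-1×0.0600)² = 0.00360
δv/v = √(0.00630) = 0.0794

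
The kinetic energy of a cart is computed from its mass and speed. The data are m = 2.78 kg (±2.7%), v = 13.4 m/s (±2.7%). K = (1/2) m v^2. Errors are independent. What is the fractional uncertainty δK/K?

0.0604

Each factor contributes (exponent × relative error)² to (δK/K)²:
  (1·δm/m)² = (1×0.0270)² = 0.000729;  (2·δv/v)² = (2×0.0270)² = 0.00292
δK/K = √(0.00365) = 0.0604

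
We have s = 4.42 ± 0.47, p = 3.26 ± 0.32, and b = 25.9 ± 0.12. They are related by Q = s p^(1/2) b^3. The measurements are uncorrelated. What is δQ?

16400

Q is a product of powers, so relative uncertainties combine in quadrature:
  (1·δs/s)² = (1×0.106)² = 0.0113;  (½·δp/p)² = (0.5×0.0982)² = 0.00241;  (3·δb/b)² = (3×0.00463)² = 0.000193
δQ/Q = √(0.0139) = 0.118
Q = 1.39e+05, so δQ = 0.118 × 1.39e+05 = 16400.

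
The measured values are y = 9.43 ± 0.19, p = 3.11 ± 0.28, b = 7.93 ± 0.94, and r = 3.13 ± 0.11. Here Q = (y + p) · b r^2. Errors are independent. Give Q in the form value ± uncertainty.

974 ± 137

Let u = y + p = 12.5. δu = √(δy² + δp²) = √(0.0361 + 0.0784) = 0.338, so δu/u = 0.0270.
Q is then a monomial in u, b, r:
δQ/Q = √((δu/u)² + (1·δb/b)² + (2·δr/r)²) = √(0.000728 + 0.0141 + 0.00494) = 0.140
Q = 974, so δQ = 0.140 × 974 = 137.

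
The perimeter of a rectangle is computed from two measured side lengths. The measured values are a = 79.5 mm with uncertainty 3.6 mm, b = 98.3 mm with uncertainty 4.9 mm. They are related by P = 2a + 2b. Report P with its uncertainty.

356 ± 12.2 mm

For a sum/difference, combine absolute errors in quadrature:
  (2·δa)² = 51.8;  (2·δb)² = 96.0
δP = √(148) = 12.2 mm
P = 356 mm.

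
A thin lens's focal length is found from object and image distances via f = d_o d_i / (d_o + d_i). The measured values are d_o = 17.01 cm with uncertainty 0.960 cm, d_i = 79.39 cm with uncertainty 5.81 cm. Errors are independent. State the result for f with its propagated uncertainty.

14.01 ± 0.676 cm

∂f/∂d_o = (d_i/(d_o+d_i))² = 0.678;  ∂f/∂d_i = (d_o/(d_o+d_i))² = 0.0311
δf = √((∂f/∂d_o · δd_o)² + (∂f/∂d_i · δd_i)²) = √(0.424 + 0.0327) = 0.676 cm
f = 14.01 cm.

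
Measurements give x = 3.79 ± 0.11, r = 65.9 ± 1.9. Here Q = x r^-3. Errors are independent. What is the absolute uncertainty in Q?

Q is a product of powers, so relative uncertainties combine in quadrature:
  (1·δx/x)² = (1×0.0290)² = 0.000842;  (-3·δr/r)² = (-3×0.0288)² = 0.00748
δQ/Q = √(0.00832) = 0.0912
Q = 1.32e-05, so δQ = 0.0912 × 1.32e-05 = 1.21e-06.

1.21e-06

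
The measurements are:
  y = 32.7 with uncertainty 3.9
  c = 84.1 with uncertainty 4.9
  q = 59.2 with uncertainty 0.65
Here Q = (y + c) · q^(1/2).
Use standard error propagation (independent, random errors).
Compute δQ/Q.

0.0539

Let u = y + c = 117. δu = √(δy² + δc²) = √(15.2 + 24.0) = 6.26, so δu/u = 0.0536.
Q is then a monomial in u, q:
δQ/Q = √((δu/u)² + (½·δq/q)²) = √(0.00287 + 3.01e-05) = 0.0539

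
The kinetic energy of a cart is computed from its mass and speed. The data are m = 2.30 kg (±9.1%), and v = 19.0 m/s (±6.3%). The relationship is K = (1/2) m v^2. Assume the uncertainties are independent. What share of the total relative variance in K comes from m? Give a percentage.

34.3%

(δK/K)² = (1·δm/m)² + (2·δv/v)²
  m term: (1×0.0910)² = 0.00828
  v term: (2×0.0630)² = 0.0159
Total = 0.0242. Share from m = 0.00828/0.0242 = 0.343.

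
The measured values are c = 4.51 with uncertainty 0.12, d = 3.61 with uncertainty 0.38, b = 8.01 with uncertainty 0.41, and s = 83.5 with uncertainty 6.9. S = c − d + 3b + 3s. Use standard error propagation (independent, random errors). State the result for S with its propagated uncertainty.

Each term contributes (cᵢ δxᵢ)² to (δS)²:
  (δc)² = 0.0144;  (δd)² = 0.144;  (3·δb)² = 1.51;  (3·δs)² = 428
δS = √(430) = 20.7
S = 275.

275 ± 20.7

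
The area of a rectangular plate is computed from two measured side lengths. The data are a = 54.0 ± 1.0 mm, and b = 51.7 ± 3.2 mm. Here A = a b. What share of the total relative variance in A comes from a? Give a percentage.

(δA/A)² = (1·δa/a)² + (1·δb/b)²
  a term: (1×0.0185)² = 0.000343
  b term: (1×0.0619)² = 0.00383
Total = 0.00417. Share from a = 0.000343/0.00417 = 0.0822.

8.22%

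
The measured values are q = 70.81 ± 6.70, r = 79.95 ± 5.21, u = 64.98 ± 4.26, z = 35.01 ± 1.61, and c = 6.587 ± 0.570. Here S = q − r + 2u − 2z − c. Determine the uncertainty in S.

12.5

Sums and differences: (δS)² = Σ (cᵢ δxᵢ)².
  (δq)² = 44.9;  (δr)² = 27.1;  (2·δu)² = 72.6;  (2·δz)² = 10.4;  (δc)² = 0.325
δS = √(155) = 12.5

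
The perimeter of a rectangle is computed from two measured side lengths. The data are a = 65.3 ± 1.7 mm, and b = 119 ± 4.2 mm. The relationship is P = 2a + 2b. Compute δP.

9.06 mm

For a sum/difference, combine absolute errors in quadrature:
  (2·δa)² = 11.6;  (2·δb)² = 70.6
δP = √(82.1) = 9.06 mm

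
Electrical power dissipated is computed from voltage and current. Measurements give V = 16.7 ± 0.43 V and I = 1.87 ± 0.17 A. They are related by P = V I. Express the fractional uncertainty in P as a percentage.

Products/powers → add relative errors in quadrature, weighted by exponent:
  (1·δV/V)² = (1×0.0257)² = 0.000663;  (1·δI/I)² = (1×0.0909)² = 0.00826
δP/P = √(0.00893) = 0.0945

9.45%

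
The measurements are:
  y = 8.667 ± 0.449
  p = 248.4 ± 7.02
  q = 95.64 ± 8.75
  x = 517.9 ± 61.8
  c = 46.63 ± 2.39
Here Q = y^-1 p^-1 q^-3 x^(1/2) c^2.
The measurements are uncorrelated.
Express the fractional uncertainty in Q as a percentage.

30.5%

Since Q is a product/quotient, work with relative uncertainties:
  (-1·δy/y)² = (-1×0.0518)² = 0.00268;  (-1·δp/p)² = (-1×0.0283)² = 0.000799;  (-3·δq/q)² = (-3×0.0915)² = 0.0753;  (½·δx/x)² = (0.5×0.119)² = 0.00356;  (2·δc/c)² = (2×0.0513)² = 0.0105
δQ/Q = √(0.0929) = 0.305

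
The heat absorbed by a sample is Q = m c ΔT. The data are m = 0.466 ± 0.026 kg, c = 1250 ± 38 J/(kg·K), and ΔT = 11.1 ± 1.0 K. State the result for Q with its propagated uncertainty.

6470 ± 713 J

Since Q is a product/quotient, work with relative uncertainties:
  (1·δm/m)² = (1×0.0558)² = 0.00311;  (1·δc/c)² = (1×0.0304)² = 0.000924;  (1·δΔT/ΔT)² = (1×0.0901)² = 0.00812
δQ/Q = √(0.0122) = 0.110
Q = 6470 J, so δQ = 0.110 × 6470 = 713 J.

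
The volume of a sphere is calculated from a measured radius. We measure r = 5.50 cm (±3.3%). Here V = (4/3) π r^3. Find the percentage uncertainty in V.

9.90%

V ∝ r^3, so δV/V = |3| · δr/r = 3 × 0.0330 = 0.0990.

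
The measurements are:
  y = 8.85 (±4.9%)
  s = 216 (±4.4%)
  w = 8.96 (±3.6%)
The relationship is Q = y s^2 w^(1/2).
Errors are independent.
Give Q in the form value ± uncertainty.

(1.24 ± 0.126) × 10^6

Each factor contributes (exponent × relative error)² to (δQ/Q)²:
  (1·δy/y)² = (1×0.0490)² = 0.00240;  (2·δs/s)² = (2×0.0440)² = 0.00774;  (½·δw/w)² = (0.5×0.0360)² = 0.000324
δQ/Q = √(0.0105) = 0.102
Q = 1.24e+06, so δQ = 0.102 × 1.24e+06 = 1.26e+05.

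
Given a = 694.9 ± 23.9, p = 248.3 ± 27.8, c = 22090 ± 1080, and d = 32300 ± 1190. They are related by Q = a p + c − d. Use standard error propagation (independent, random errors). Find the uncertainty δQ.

20300

Let w = a·p = 172500. δw/w = √((1·δa/a)² + (1·δp/p)²) = √(0.00118 + 0.0125) = 0.117, so δw = 20200.
Q = w + c − d: δQ = √(δw² + δc² + δd²) = √(4.08e+08 + 1.17e+06 + 1.42e+06) = 20300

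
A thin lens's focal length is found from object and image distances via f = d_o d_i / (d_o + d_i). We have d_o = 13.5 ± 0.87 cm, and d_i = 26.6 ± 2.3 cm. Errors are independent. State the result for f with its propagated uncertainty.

8.96 ± 0.463 cm

∂f/∂d_o = (d_i/(d_o+d_i))² = 0.440;  ∂f/∂d_i = (d_o/(d_o+d_i))² = 0.113
δf = √((∂f/∂d_o · δd_o)² + (∂f/∂d_i · δd_i)²) = √(0.147 + 0.0680) = 0.463 cm
f = 8.96 cm.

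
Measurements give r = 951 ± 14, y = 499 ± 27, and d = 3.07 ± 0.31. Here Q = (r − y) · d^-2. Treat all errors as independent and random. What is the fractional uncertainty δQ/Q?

0.213

Let u = r − y = 452. δu = √(δr² + δy²) = √(196 + 729) = 30.4, so δu/u = 0.0673.
Q is then a monomial in u, d:
δQ/Q = √((δu/u)² + (-2·δd/d)²) = √(0.00453 + 0.0408) = 0.213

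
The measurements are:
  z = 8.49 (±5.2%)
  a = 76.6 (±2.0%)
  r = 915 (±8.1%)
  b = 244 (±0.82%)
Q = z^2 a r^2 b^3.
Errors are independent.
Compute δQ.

For a monomial Q ∝ z^2, a, r^2, b^3, fractional errors add in quadrature:
  (2·δz/z)² = (2×0.0520)² = 0.0108;  (1·δa/a)² = (1×0.0200)² = 0.000400;  (2·δr/r)² = (2×0.0810)² = 0.0262;  (3·δb/b)² = (3×0.00820)² = 0.000605
δQ/Q = √(0.0381) = 0.195
Q = 6.72e+16, so δQ = 0.195 × 6.72e+16 = 1.31e+16.

1.31e+16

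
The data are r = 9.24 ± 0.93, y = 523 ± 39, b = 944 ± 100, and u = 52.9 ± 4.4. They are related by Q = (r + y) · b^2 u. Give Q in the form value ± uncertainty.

Let w = r + y = 532. δw = √(δr² + δy²) = √(0.865 + 1520) = 39.0, so δw/w = 0.0733.
Q is then a monomial in w, b, u:
δQ/Q = √((δw/w)² + (2·δb/b)² + (1·δu/u)²) = √(0.00537 + 0.0449 + 0.00692) = 0.239
Q = 2.51e+10, so δQ = 0.239 × 2.51e+10 = 6e+09.

(2.51 ± 0.600) × 10^10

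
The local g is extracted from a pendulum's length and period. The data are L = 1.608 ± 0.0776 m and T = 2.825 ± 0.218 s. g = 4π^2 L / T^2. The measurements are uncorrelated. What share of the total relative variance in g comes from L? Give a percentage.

8.91%

(δg/g)² = (1·δL/L)² + (-2·δT/T)²
  L term: (1×0.0483)² = 0.00233
  T term: (-2×0.0772)² = 0.0238
Total = 0.0261. Share from L = 0.00233/0.0261 = 0.0891.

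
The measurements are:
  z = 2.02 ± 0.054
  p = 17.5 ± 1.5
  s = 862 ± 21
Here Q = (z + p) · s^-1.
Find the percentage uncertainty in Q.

Let u = z + p = 19.5. δu = √(δz² + δp²) = √(0.00292 + 2.25) = 1.50, so δu/u = 0.0769.
Q is then a monomial in u, s:
δQ/Q = √((δu/u)² + (-1·δs/s)²) = √(0.00591 + 0.000594) = 0.0807

8.07%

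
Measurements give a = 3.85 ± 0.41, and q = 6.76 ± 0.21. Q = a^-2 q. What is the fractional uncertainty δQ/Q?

0.215

For a monomial Q ∝ a^-2, q, fractional errors add in quadrature:
  (-2·δa/a)² = (-2×0.106)² = 0.0454;  (1·δq/q)² = (1×0.0311)² = 0.000965
δQ/Q = √(0.0463) = 0.215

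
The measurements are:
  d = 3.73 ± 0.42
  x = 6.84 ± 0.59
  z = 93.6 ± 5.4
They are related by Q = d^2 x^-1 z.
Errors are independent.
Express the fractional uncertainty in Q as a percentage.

24.8%

Each factor contributes (exponent × relative error)² to (δQ/Q)²:
  (2·δd/d)² = (2×0.113)² = 0.0507;  (-1·δx/x)² = (-1×0.0863)² = 0.00744;  (1·δz/z)² = (1×0.0577)² = 0.00333
δQ/Q = √(0.0615) = 0.248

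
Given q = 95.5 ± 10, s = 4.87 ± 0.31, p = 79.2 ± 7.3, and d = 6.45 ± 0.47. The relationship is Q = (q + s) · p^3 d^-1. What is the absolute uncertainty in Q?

Let u = q + s = 100. δu = √(δq² + δs²) = √(100 + 0.0961) = 10.0, so δu/u = 0.0997.
Q is then a monomial in u, p, d:
δQ/Q = √((δu/u)² + (3·δp/p)² + (-1·δd/d)²) = √(0.00994 + 0.0765 + 0.00531) = 0.303
Q = 7.73e+06, so δQ = 0.303 × 7.73e+06 = 2.34e+06.

2.34e+06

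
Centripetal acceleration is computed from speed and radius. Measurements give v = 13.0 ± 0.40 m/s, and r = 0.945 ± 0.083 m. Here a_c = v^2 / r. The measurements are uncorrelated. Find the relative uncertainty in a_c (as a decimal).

For a monomial a_c ∝ v^2, r^-1, fractional errors add in quadrature:
  (2·δv/v)² = (2×0.0308)² = 0.00379;  (-1·δr/r)² = (-1×0.0878)² = 0.00771
δa_c/a_c = √(0.0115) = 0.107

0.107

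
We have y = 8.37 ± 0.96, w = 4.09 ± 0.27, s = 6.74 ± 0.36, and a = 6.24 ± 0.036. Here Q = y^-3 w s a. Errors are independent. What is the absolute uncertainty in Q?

0.104

Relative error in a monomial: (δQ/Q)² = Σ (nᵢ · δxᵢ/xᵢ)².
  (-3·δy/y)² = (-3×0.115)² = 0.118;  (1·δw/w)² = (1×0.0660)² = 0.00436;  (1·δs/s)² = (1×0.0534)² = 0.00285;  (1·δa/a)² = (1×0.00577)² = 3.33e-05
δQ/Q = √(0.126) = 0.354
Q = 0.293, so δQ = 0.354 × 0.293 = 0.104.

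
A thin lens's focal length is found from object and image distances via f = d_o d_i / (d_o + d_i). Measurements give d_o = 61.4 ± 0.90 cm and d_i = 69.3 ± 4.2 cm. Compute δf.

0.961 cm

∂f/∂d_o = (d_i/(d_o+d_i))² = 0.281;  ∂f/∂d_i = (d_o/(d_o+d_i))² = 0.221
δf = √((∂f/∂d_o · δd_o)² + (∂f/∂d_i · δd_i)²) = √(0.0640 + 0.859) = 0.961 cm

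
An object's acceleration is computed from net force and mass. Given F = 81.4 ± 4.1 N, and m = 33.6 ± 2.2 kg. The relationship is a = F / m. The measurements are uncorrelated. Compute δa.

0.200 m/s^2

Relative error in a monomial: (δa/a)² = Σ (nᵢ · δxᵢ/xᵢ)².
  (1·δF/F)² = (1×0.0504)² = 0.00254;  (-1·δm/m)² = (-1×0.0655)² = 0.00429
δa/a = √(0.00682) = 0.0826
a = 2.42 m/s^2, so δa = 0.0826 × 2.42 = 0.200 m/s^2.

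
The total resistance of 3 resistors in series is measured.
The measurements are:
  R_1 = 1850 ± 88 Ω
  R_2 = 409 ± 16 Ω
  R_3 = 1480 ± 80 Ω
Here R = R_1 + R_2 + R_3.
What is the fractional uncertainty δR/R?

0.0321

For a sum/difference, combine absolute errors in quadrature:
  (δR_1)² = 7740;  (δR_2)² = 256;  (δR_3)² = 6400
δR = √(14400) = 120 Ω
R = 3740 Ω, so δR/R = 120/3740 = 0.0321.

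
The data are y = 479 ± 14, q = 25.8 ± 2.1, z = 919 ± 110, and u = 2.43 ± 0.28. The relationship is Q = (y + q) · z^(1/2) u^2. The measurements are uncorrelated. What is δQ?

21700

Let w = y + q = 505. δw = √(δy² + δq²) = √(196 + 4.41) = 14.2, so δw/w = 0.0280.
Q is then a monomial in w, z, u:
δQ/Q = √((δw/w)² + (½·δz/z)² + (2·δu/u)²) = √(0.000786 + 0.00358 + 0.0531) = 0.240
Q = 90400, so δQ = 0.240 × 90400 = 21700.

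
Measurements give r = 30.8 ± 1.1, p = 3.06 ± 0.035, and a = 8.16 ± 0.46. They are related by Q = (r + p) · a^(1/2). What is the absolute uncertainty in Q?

4.16

Let u = r + p = 33.9. δu = √(δr² + δp²) = √(1.21 + 0.00123) = 1.10, so δu/u = 0.0325.
Q is then a monomial in u, a:
δQ/Q = √((δu/u)² + (½·δa/a)²) = √(0.00106 + 0.000794) = 0.0430
Q = 96.7, so δQ = 0.0430 × 96.7 = 4.16.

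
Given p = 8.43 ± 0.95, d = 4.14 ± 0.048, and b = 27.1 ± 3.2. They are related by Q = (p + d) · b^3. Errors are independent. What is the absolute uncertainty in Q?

Let u = p + d = 12.6. δu = √(δp² + δd²) = √(0.902 + 0.00230) = 0.951, so δu/u = 0.0757.
Q is then a monomial in u, b:
δQ/Q = √((δu/u)² + (3·δb/b)²) = √(0.00573 + 0.125) = 0.362
Q = 2.5e+05, so δQ = 0.362 × 2.5e+05 = 90600.

90600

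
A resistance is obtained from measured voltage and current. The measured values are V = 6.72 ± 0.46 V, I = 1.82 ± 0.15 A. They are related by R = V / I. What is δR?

0.396 Ω

Since R is a product/quotient, work with relative uncertainties:
  (1·δV/V)² = (1×0.0685)² = 0.00469;  (-1·δI/I)² = (-1×0.0824)² = 0.00679
δR/R = √(0.0115) = 0.107
R = 3.69 Ω, so δR = 0.107 × 3.69 = 0.396 Ω.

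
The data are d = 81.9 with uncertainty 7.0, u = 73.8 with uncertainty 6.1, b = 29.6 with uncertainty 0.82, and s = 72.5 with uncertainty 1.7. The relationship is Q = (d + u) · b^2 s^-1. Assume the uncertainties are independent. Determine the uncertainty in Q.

159

Let w = d + u = 156. δw = √(δd² + δu²) = √(49.0 + 37.2) = 9.28, so δw/w = 0.0596.
Q is then a monomial in w, b, s:
δQ/Q = √((δw/w)² + (2·δb/b)² + (-1·δs/s)²) = √(0.00356 + 0.00307 + 0.000550) = 0.0847
Q = 1880, so δQ = 0.0847 × 1880 = 159.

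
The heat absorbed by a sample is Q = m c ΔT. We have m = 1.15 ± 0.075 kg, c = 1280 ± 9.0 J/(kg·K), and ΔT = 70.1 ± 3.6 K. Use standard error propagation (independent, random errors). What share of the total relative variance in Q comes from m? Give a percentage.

(δQ/Q)² = (1·δm/m)² + (1·δc/c)² + (1·δΔT/ΔT)²
  m term: (1×0.0652)² = 0.00425
  c term: (1×0.00703)² = 4.94e-05
  ΔT term: (1×0.0514)² = 0.00264
Total = 0.00694. Share from m = 0.00425/0.00694 = 0.613.

61.3%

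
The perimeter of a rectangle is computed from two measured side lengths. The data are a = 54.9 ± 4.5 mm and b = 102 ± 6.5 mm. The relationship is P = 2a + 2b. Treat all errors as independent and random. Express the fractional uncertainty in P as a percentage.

5.04%

Sums and differences: (δP)² = Σ (cᵢ δxᵢ)².
  (2·δa)² = 81.0;  (2·δb)² = 169
δP = √(250) = 15.8 mm
P = 314 mm, so δP/P = 15.8/314 = 0.0504.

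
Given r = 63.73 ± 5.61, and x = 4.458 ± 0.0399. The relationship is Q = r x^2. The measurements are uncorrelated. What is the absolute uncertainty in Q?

114

Relative error in a monomial: (δQ/Q)² = Σ (nᵢ · δxᵢ/xᵢ)².
  (1·δr/r)² = (1×0.0880)² = 0.00775;  (2·δx/x)² = (2×0.00895)² = 0.000320
δQ/Q = √(0.00807) = 0.0898
Q = 1267, so δQ = 0.0898 × 1267 = 114.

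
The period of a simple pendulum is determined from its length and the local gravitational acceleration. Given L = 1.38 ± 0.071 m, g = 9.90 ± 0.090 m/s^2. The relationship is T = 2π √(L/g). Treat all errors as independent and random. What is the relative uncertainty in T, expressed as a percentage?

Relative error in a monomial: (δT/T)² = Σ (nᵢ · δxᵢ/xᵢ)².
  (½·δL/L)² = (0.5×0.0514)² = 0.000662;  (−½·δg/g)² = (-0.5×0.00909)² = 2.07e-05
δT/T = √(0.000682) = 0.0261

2.61%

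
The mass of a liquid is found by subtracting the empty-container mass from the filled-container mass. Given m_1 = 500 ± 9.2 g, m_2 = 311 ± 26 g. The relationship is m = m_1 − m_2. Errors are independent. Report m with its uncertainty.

189 ± 27.6 g

m is a linear combination, so absolute uncertainties add in quadrature:
  (δm_1)² = 84.6;  (δm_2)² = 676
δm = √(761) = 27.6 g
m = 189 g.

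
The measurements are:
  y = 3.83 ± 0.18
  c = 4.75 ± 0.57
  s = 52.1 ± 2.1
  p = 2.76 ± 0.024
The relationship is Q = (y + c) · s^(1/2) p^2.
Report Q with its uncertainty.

Let u = y + c = 8.58. δu = √(δy² + δc²) = √(0.0324 + 0.325) = 0.598, so δu/u = 0.0697.
Q is then a monomial in u, s, p:
δQ/Q = √((δu/u)² + (½·δs/s)² + (2·δp/p)²) = √(0.00485 + 0.000406 + 0.000302) = 0.0746
Q = 472, so δQ = 0.0746 × 472 = 35.2.

472 ± 35.2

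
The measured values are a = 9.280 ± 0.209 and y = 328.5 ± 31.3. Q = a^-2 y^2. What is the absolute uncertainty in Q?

245

Each factor contributes (exponent × relative error)² to (δQ/Q)²:
  (-2·δa/a)² = (-2×0.0225)² = 0.00203;  (2·δy/y)² = (2×0.0953)² = 0.0363
δQ/Q = √(0.0383) = 0.196
Q = 1253, so δQ = 0.196 × 1253 = 245.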